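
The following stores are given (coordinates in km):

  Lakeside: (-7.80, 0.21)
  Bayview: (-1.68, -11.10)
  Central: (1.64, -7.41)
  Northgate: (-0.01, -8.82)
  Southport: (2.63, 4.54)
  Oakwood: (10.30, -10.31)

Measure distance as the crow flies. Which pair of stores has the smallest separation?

Pairwise distances:
Lakeside–Bayview: 12.86 km
Lakeside–Central: 12.13 km
Lakeside–Northgate: 11.93 km
Lakeside–Southport: 11.29 km
Lakeside–Oakwood: 20.94 km
Bayview–Central: 4.96 km
Bayview–Northgate: 2.83 km
Bayview–Southport: 16.22 km
Bayview–Oakwood: 12.01 km
Central–Northgate: 2.17 km
Central–Southport: 11.99 km
Central–Oakwood: 9.13 km
Northgate–Southport: 13.62 km
Northgate–Oakwood: 10.42 km
Southport–Oakwood: 16.71 km
Closest pair: Central–Northgate at 2.17 km.

Central and Northgate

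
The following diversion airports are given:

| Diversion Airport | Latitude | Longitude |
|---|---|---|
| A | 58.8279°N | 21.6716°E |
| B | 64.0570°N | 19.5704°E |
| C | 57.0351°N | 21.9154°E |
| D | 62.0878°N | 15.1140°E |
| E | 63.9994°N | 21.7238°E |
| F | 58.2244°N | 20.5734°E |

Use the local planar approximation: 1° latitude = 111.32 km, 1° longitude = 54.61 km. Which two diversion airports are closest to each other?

Pairwise distances:
A–B: √((5.2291·111.32)² + (-2.1012·54.61)²) = √(338844.382262 + 13166.766606) = 593.3053 km
A–C: √((-1.7928·111.32)² + (0.2438·54.61)²) = √(39829.979454 + 177.260413) = 200.0181 km
A–D: √((3.2599·111.32)² + (-6.5576·54.61)²) = √(131690.653017 + 128243.155994) = 509.8370 km
A–E: √((5.1715·111.32)² + (0.0522·54.61)²) = √(331420.565006 + 8.126160) = 575.6984 km
A–F: √((-0.6035·111.32)² + (-1.0982·54.61)²) = √(4513.370066 + 3596.724985) = 90.0561 km
B–C: √((-7.0219·111.32)² + (2.3450·54.61)²) = √(611020.351855 + 16399.478854) = 792.0984 km
B–D: √((-1.9692·111.32)² + (-4.4564·54.61)²) = √(48053.613338 + 59226.038443) = 327.5357 km
B–E: √((-0.0576·111.32)² + (2.1534·54.61)²) = √(41.114154 + 13829.095333) = 117.7719 km
B–F: √((-5.8326·111.32)² + (1.0030·54.61)²) = √(421571.052779 + 3000.172453) = 651.5913 km
C–D: √((5.0527·111.32)² + (-6.8014·54.61)²) = √(316368.635618 + 137956.125029) = 674.0362 km
C–E: √((6.9643·111.32)² + (-0.1916·54.61)²) = √(601037.178490 + 109.480145) = 775.3365 km
C–F: √((1.1893·111.32)² + (-1.3420·54.61)²) = √(17527.873616 + 5370.928671) = 151.3235 km
D–E: √((1.9116·111.32)² + (6.6098·54.61)²) = √(45283.547188 + 130292.972023) = 419.0185 km
D–F: √((-3.8634·111.32)² + (5.4594·54.61)²) = √(184963.377110 + 88886.168062) = 523.3064 km
E–F: √((-5.7750·111.32)² + (-1.1504·54.61)²) = √(413285.694129 + 3946.772551) = 645.9353 km
Closest pair: A–F at 90.0561 km.

A and F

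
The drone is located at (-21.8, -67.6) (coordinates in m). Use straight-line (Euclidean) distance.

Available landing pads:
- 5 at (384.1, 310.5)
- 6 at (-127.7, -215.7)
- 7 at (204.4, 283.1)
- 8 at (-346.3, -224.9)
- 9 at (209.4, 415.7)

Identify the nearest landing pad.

Distances from (-21.8, -67.6):
5: √((405.9)² + (378.1)²) = √(164754.810 + 142959.610) = 554.7 m
6: √((-105.9)² + (-148.1)²) = √(11214.810 + 21933.610) = 182.1 m
7: √((226.2)² + (350.7)²) = √(51166.440 + 122990.490) = 417.3 m
8: √((-324.5)² + (-157.3)²) = √(105300.250 + 24743.290) = 360.6 m
9: √((231.2)² + (483.3)²) = √(53453.440 + 233578.890) = 535.8 m
Minimum: 6 at 182.1 m.

6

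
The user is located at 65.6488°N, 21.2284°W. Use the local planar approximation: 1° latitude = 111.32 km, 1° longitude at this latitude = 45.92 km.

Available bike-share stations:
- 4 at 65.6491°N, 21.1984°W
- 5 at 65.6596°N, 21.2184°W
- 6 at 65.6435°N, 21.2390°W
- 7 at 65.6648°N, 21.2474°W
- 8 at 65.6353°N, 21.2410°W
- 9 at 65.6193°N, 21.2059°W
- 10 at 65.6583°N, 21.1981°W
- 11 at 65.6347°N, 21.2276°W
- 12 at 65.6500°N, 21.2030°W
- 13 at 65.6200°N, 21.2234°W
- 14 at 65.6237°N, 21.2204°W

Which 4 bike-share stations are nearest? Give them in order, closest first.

Distances from 65.6488°N, 21.2284°W:
4: 1.3780 km
5: 1.2870 km
6: 0.7649 km
7: 1.9833 km
8: 1.6104 km
9: 3.4426 km
10: 1.7477 km
11: 1.5700 km
12: 1.1740 km
13: 3.2142 km
14: 2.8182 km
Sorted: 6 (0.7649 km) < 12 (1.1740 km) < 5 (1.2870 km) < 4 (1.3780 km) < 11 (1.5700 km) < 8 (1.6104 km) < …

6, 12, 5, 4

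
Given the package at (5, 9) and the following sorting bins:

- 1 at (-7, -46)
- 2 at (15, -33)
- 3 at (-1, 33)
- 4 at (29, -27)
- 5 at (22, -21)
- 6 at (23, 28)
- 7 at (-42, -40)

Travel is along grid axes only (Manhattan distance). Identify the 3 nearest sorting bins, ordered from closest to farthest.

3, 6, 5

Distances from (5, 9):
1: 67
2: 52
3: 30
4: 60
5: 47
6: 37
7: 96
Sorted: 3 (30) < 6 (37) < 5 (47) < 2 (52) < 4 (60) < …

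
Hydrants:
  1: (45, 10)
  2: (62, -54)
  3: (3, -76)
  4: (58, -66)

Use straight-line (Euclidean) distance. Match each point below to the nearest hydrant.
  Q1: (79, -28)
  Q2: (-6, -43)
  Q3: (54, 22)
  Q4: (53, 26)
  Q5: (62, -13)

Q1→2; Q2→3; Q3→1; Q4→1; Q5→1

Q1 at (79, -28):
  1: √((-34)² + (38)²) = √(1156.000 + 1444.000) = 51.0
  2: √((-17)² + (-26)²) = √(289.000 + 676.000) = 31.1
  3: √((-76)² + (-48)²) = √(5776.000 + 2304.000) = 89.9
  4: √((-21)² + (-38)²) = √(441.000 + 1444.000) = 43.4
  → nearest: 2 (31.1)
Q2 at (-6, -43):
  1: √((51)² + (53)²) = √(2601.000 + 2809.000) = 73.6
  2: √((68)² + (-11)²) = √(4624.000 + 121.000) = 68.9
  3: √((9)² + (-33)²) = √(81.000 + 1089.000) = 34.2
  4: √((64)² + (-23)²) = √(4096.000 + 529.000) = 68.0
  → nearest: 3 (34.2)
Q3 at (54, 22):
  1: √((-9)² + (-12)²) = √(81.000 + 144.000) = 15.0
  2: √((8)² + (-76)²) = √(64.000 + 5776.000) = 76.4
  3: √((-51)² + (-98)²) = √(2601.000 + 9604.000) = 110.5
  4: √((4)² + (-88)²) = √(16.000 + 7744.000) = 88.1
  → nearest: 1 (15.0)
Q4 at (53, 26):
  1: √((-8)² + (-16)²) = √(64.000 + 256.000) = 17.9
  2: √((9)² + (-80)²) = √(81.000 + 6400.000) = 80.5
  3: √((-50)² + (-102)²) = √(2500.000 + 10404.000) = 113.6
  4: √((5)² + (-92)²) = √(25.000 + 8464.000) = 92.1
  → nearest: 1 (17.9)
Q5 at (62, -13):
  1: √((-17)² + (23)²) = √(289.000 + 529.000) = 28.6
  2: √((0)² + (-41)²) = √(0.000 + 1681.000) = 41.0
  3: √((-59)² + (-63)²) = √(3481.000 + 3969.000) = 86.3
  4: √((-4)² + (-53)²) = √(16.000 + 2809.000) = 53.2
  → nearest: 1 (28.6)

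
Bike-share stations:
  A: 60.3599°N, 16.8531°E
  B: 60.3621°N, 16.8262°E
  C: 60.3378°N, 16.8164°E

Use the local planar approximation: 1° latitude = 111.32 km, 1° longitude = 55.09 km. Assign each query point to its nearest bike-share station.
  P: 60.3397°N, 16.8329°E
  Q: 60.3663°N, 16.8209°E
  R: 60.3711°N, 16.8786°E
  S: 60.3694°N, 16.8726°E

P at 60.3397°N, 16.8329°E:
  A: √((0.0202·111.32)² + (0.0202·55.09)²) = √(5.056490 + 1.238364) = 2.5090 km
  B: √((0.0224·111.32)² + (-0.0067·55.09)²) = √(6.217881 + 0.136237) = 2.5207 km
  C: √((-0.0019·111.32)² + (-0.0165·55.09)²) = √(0.044736 + 0.826254) = 0.9333 km
  → nearest: C (0.9333 km)
Q at 60.3663°N, 16.8209°E:
  A: √((-0.0064·111.32)² + (0.0322·55.09)²) = √(0.507582 + 3.146714) = 1.9116 km
  B: √((-0.0042·111.32)² + (0.0053·55.09)²) = √(0.218597 + 0.085251) = 0.5512 km
  C: √((-0.0285·111.32)² + (-0.0045·55.09)²) = √(10.065518 + 0.061457) = 3.1823 km
  → nearest: B (0.5512 km)
R at 60.3711°N, 16.8786°E:
  A: √((-0.0112·111.32)² + (-0.0255·55.09)²) = √(1.554470 + 1.973449) = 1.8783 km
  B: √((-0.0090·111.32)² + (-0.0524·55.09)²) = √(1.003764 + 8.333129) = 3.0556 km
  C: √((-0.0333·111.32)² + (-0.0622·55.09)²) = √(13.741523 + 11.741574) = 5.0481 km
  → nearest: A (1.8783 km)
S at 60.3694°N, 16.8726°E:
  A: √((-0.0095·111.32)² + (-0.0195·55.09)²) = √(1.118391 + 1.154024) = 1.5075 km
  B: √((-0.0073·111.32)² + (-0.0464·55.09)²) = √(0.660377 + 6.534036) = 2.6822 km
  C: √((-0.0316·111.32)² + (-0.0562·55.09)²) = √(12.374298 + 9.585575) = 4.6861 km
  → nearest: A (1.5075 km)

P→C; Q→B; R→A; S→A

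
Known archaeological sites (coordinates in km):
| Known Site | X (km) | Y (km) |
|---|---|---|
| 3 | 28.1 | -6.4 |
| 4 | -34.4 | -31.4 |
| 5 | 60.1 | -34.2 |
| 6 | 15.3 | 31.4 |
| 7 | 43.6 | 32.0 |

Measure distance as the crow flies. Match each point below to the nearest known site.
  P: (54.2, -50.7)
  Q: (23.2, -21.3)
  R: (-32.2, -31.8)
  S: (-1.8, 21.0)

P at (54.2, -50.7):
  3: 51.4 km
  4: 90.7 km
  5: 17.5 km
  6: 90.8 km
  7: 83.4 km
  → nearest: 5 (17.5 km)
Q at (23.2, -21.3):
  3: 15.7 km
  4: 58.5 km
  5: 39.1 km
  6: 53.3 km
  7: 57.1 km
  → nearest: 3 (15.7 km)
R at (-32.2, -31.8):
  3: 65.4 km
  4: 2.2 km
  5: 92.3 km
  6: 79.1 km
  7: 99.1 km
  → nearest: 4 (2.2 km)
S at (-1.8, 21.0):
  3: 40.6 km
  4: 61.7 km
  5: 82.9 km
  6: 20.0 km
  7: 46.7 km
  → nearest: 6 (20.0 km)

P→5; Q→3; R→4; S→6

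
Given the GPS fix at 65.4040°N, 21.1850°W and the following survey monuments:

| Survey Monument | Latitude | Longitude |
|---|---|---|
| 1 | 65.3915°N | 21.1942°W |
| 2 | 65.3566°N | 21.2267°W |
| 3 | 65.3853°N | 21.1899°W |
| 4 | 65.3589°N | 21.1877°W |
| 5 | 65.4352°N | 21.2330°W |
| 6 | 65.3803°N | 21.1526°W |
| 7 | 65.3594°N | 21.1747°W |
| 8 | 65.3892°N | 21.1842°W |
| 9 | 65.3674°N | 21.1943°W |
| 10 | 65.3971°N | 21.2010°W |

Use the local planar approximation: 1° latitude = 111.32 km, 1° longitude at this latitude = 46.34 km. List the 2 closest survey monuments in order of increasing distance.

10, 1

Distances from 65.4040°N, 21.1850°W:
1: √((-0.0125·111.32)² + (-0.0092·46.34)²) = √(1.936272 + 0.181756) = 1.4553 km
2: √((-0.0474·111.32)² + (-0.0417·46.34)²) = √(27.842170 + 3.734085) = 5.6193 km
3: √((-0.0187·111.32)² + (-0.0049·46.34)²) = √(4.333408 + 0.051559) = 2.0940 km
4: √((-0.0451·111.32)² + (-0.0027·46.34)²) = √(25.205742 + 0.015655) = 5.0221 km
5: √((0.0312·111.32)² + (-0.0480·46.34)²) = √(12.063007 + 4.947599) = 4.1244 km
6: √((-0.0237·111.32)² + (0.0324·46.34)²) = √(6.960542 + 2.254250) = 3.0356 km
7: √((-0.0446·111.32)² + (0.0103·46.34)²) = √(24.649954 + 0.227817) = 4.9878 km
8: √((-0.0148·111.32)² + (0.0008·46.34)²) = √(2.714375 + 0.001374) = 1.6480 km
9: √((-0.0366·111.32)² + (-0.0093·46.34)²) = √(16.600018 + 0.185728) = 4.0970 km
10: √((-0.0069·111.32)² + (-0.0160·46.34)²) = √(0.589990 + 0.549733) = 1.0676 km
Sorted: 10 (1.0676 km) < 1 (1.4553 km) < 8 (1.6480 km) < 3 (2.0940 km) < …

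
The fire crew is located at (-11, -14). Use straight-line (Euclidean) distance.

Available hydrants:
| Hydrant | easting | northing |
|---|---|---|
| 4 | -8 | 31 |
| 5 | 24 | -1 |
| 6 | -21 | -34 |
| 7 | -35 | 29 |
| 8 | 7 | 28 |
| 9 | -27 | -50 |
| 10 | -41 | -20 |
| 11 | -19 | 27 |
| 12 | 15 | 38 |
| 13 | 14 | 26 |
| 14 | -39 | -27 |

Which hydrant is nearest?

6

Distances from (-11, -14):
4: √((3)² + (45)²) = √(9.000 + 2025.000) = 45.1
5: √((35)² + (13)²) = √(1225.000 + 169.000) = 37.3
6: √((-10)² + (-20)²) = √(100.000 + 400.000) = 22.4
7: √((-24)² + (43)²) = √(576.000 + 1849.000) = 49.2
8: √((18)² + (42)²) = √(324.000 + 1764.000) = 45.7
9: √((-16)² + (-36)²) = √(256.000 + 1296.000) = 39.4
10: √((-30)² + (-6)²) = √(900.000 + 36.000) = 30.6
11: √((-8)² + (41)²) = √(64.000 + 1681.000) = 41.8
12: √((26)² + (52)²) = √(676.000 + 2704.000) = 58.1
13: √((25)² + (40)²) = √(625.000 + 1600.000) = 47.2
14: √((-28)² + (-13)²) = √(784.000 + 169.000) = 30.9
Minimum: 6 at 22.4.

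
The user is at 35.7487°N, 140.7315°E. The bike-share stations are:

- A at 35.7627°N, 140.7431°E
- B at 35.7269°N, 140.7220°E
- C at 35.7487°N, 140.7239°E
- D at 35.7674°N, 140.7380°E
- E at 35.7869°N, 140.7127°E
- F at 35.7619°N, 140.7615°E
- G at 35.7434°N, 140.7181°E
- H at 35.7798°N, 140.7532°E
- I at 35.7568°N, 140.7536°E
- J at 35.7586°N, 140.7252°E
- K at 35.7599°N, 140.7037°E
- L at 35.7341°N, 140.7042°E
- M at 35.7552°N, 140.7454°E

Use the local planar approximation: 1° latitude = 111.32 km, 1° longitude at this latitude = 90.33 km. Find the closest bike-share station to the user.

Distances from 35.7487°N, 140.7315°E:
A: √((0.0140·111.32)² + (0.0116·90.33)²) = √(2.428860 + 1.097944) = 1.8780 km
B: √((-0.0218·111.32)² + (-0.0095·90.33)²) = √(5.889242 + 0.736396) = 2.5740 km
C: √((0.0000·111.32)² + (-0.0076·90.33)²) = √(0.000000 + 0.471293) = 0.6865 km
D: √((0.0187·111.32)² + (0.0065·90.33)²) = √(4.333408 + 0.344739) = 2.1629 km
E: √((0.0382·111.32)² + (-0.0188·90.33)²) = √(18.083110 + 2.883897) = 4.5790 km
F: √((0.0132·111.32)² + (0.0300·90.33)²) = √(2.159207 + 7.343558) = 3.0827 km
G: √((-0.0053·111.32)² + (-0.0134·90.33)²) = √(0.348095 + 1.465121) = 1.3466 km
H: √((0.0311·111.32)² + (0.0217·90.33)²) = √(11.985804 + 3.842231) = 3.9784 km
I: √((0.0081·111.32)² + (0.0221·90.33)²) = √(0.813048 + 3.985186) = 2.1905 km
J: √((0.0099·111.32)² + (-0.0063·90.33)²) = √(1.214554 + 0.323851) = 1.2403 km
K: √((0.0112·111.32)² + (-0.0278·90.33)²) = √(1.554470 + 6.305995) = 2.8037 km
L: √((-0.0146·111.32)² + (-0.0273·90.33)²) = √(2.641509 + 6.081200) = 2.9534 km
M: √((0.0065·111.32)² + (0.0139·90.33)²) = √(0.523568 + 1.576499) = 1.4492 km
Minimum: C at 0.6865 km.

C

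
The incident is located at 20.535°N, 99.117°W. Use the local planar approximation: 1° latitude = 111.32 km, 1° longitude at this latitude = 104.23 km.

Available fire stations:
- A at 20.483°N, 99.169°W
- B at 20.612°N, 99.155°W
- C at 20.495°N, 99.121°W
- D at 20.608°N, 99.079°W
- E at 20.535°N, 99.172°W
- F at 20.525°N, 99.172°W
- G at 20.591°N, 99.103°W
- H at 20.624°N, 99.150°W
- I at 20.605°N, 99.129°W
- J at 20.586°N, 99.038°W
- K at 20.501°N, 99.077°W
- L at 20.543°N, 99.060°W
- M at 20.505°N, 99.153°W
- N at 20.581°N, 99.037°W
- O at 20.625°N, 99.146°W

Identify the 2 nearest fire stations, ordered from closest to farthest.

C, M

Distances from 20.535°N, 99.117°W:
A: √((-0.052·111.32)² + (-0.052·104.23)²) = √(33.50835 + 29.37597) = 7.930 km
B: √((0.077·111.32)² + (-0.038·104.23)²) = √(73.47301 + 15.68746) = 9.442 km
C: √((-0.040·111.32)² + (-0.004·104.23)²) = √(19.82743 + 0.17382) = 4.472 km
D: √((0.073·111.32)² + (0.038·104.23)²) = √(66.03773 + 15.68746) = 9.040 km
E: √((0.000·111.32)² + (-0.055·104.23)²) = √(0.00000 + 32.86328) = 5.733 km
F: √((-0.010·111.32)² + (-0.055·104.23)²) = √(1.23921 + 32.86328) = 5.840 km
G: √((0.056·111.32)² + (0.014·104.23)²) = √(38.86176 + 2.12932) = 6.402 km
H: √((0.089·111.32)² + (-0.033·104.23)²) = √(98.15816 + 11.83078) = 10.488 km
I: √((0.070·111.32)² + (-0.012·104.23)²) = √(60.72150 + 1.56440) = 7.892 km
J: √((0.051·111.32)² + (0.079·104.23)²) = √(32.23196 + 67.80156) = 10.002 km
K: √((-0.034·111.32)² + (0.040·104.23)²) = √(14.32532 + 17.38223) = 5.631 km
L: √((0.008·111.32)² + (0.057·104.23)²) = √(0.79310 + 35.29679) = 6.007 km
M: √((-0.030·111.32)² + (-0.036·104.23)²) = √(11.15293 + 14.07961) = 5.023 km
N: √((0.046·111.32)² + (0.080·104.23)²) = √(26.22177 + 69.52891) = 9.785 km
O: √((0.090·111.32)² + (-0.029·104.23)²) = √(100.37635 + 9.13653) = 10.465 km
Sorted: C (4.472 km) < M (5.023 km) < K (5.631 km) < E (5.733 km) < …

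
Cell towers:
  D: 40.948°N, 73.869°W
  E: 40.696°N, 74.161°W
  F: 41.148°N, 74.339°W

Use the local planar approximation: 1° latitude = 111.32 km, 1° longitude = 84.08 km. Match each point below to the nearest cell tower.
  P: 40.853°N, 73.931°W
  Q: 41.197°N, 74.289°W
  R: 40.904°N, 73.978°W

P→D; Q→F; R→D

P at 40.853°N, 73.931°W:
  D: √((0.095·111.32)² + (0.062·84.08)²) = √(111.83909 + 27.17495) = 11.790 km
  E: √((-0.157·111.32)² + (-0.230·84.08)²) = √(305.45392 + 373.97371) = 26.066 km
  F: √((0.295·111.32)² + (-0.408·84.08)²) = √(1078.42619 + 1176.80833) = 47.489 km
  → nearest: D (11.790 km)
Q at 41.197°N, 74.289°W:
  D: √((-0.249·111.32)² + (0.420·84.08)²) = √(768.32522 + 1247.05034) = 44.893 km
  E: √((-0.501·111.32)² + (0.128·84.08)²) = √(3110.44013 + 115.82581) = 56.800 km
  F: √((-0.049·111.32)² + (-0.050·84.08)²) = √(29.75353 + 17.67362) = 6.887 km
  → nearest: F (6.887 km)
R at 40.904°N, 73.978°W:
  D: √((0.044·111.32)² + (0.109·84.08)²) = √(23.99119 + 83.99209) = 10.392 km
  E: √((-0.208·111.32)² + (-0.183·84.08)²) = √(536.13365 + 236.74869) = 27.801 km
  F: √((0.244·111.32)² + (-0.361·84.08)²) = √(737.77859 + 921.29732) = 40.732 km
  → nearest: D (10.392 km)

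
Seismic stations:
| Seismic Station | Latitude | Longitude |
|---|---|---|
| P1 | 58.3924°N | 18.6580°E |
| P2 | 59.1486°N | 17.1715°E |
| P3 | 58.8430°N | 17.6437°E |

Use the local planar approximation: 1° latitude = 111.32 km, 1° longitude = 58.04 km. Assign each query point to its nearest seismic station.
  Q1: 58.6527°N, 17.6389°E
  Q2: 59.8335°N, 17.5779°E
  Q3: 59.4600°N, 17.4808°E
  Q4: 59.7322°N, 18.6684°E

Q1→P3; Q2→P2; Q3→P2; Q4→P2

Q1 at 58.6527°N, 17.6389°E:
  P1: √((-0.2603·111.32)² + (1.0191·58.04)²) = √(839.643116 + 3498.552623) = 65.8650 km
  P2: √((0.4959·111.32)² + (-0.4674·58.04)²) = √(3047.436128 + 735.922741) = 61.5090 km
  P3: √((0.1903·111.32)² + (0.0048·58.04)²) = √(448.770160 + 0.077614) = 21.1860 km
  → nearest: P3 (21.1860 km)
Q2 at 59.8335°N, 17.5779°E:
  P1: √((-1.4411·111.32)² + (1.0801·58.04)²) = √(25735.619782 + 3929.911223) = 172.2368 km
  P2: √((-0.6849·111.32)² + (-0.4064·58.04)²) = √(5813.005418 + 556.368081) = 79.8084 km
  P3: √((-0.9905·111.32)² + (0.0658·58.04)²) = √(12157.810085 + 14.585005) = 110.3286 km
  → nearest: P2 (79.8084 km)
Q3 at 59.4600°N, 17.4808°E:
  P1: √((-1.0676·111.32)² + (1.1772·58.04)²) = √(14124.189169 + 4668.262990) = 137.0856 km
  P2: √((-0.3114·111.32)² + (-0.3093·58.04)²) = √(1201.665553 + 322.266118) = 39.0376 km
  P3: √((-0.6170·111.32)² + (0.1629·58.04)²) = √(4717.552298 + 89.391655) = 69.3321 km
  → nearest: P2 (39.0376 km)
Q4 at 59.7322°N, 18.6684°E:
  P1: √((-1.3398·111.32)² + (-0.0104·58.04)²) = √(22244.689201 + 0.364352) = 149.1478 km
  P2: √((-0.5836·111.32)² + (-1.4969·58.04)²) = √(4220.626892 + 7548.147606) = 108.4840 km
  P3: √((-0.8892·111.32)² + (-1.0247·58.04)²) = √(9798.177515 + 3537.107670) = 115.4785 km
  → nearest: P2 (108.4840 km)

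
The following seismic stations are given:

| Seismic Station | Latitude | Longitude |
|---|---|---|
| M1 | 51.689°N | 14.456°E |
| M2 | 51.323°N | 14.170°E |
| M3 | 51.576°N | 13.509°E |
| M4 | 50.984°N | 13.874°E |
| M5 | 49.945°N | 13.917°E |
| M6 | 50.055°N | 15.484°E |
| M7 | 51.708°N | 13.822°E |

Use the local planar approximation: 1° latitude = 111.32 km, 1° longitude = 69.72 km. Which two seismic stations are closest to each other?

Pairwise distances:
M1–M2: 45.361 km
M1–M3: 67.212 km
M1–M4: 88.350 km
M1–M5: 197.746 km
M1–M6: 195.508 km
M1–M7: 44.253 km
M2–M3: 54.010 km
M2–M4: 43.012 km
M2–M5: 154.410 km
M2–M6: 168.277 km
M2–M7: 49.249 km
M3–M4: 70.644 km
M3–M5: 183.778 km
M3–M6: 218.241 km
M3–M7: 26.308 km
M4–M5: 115.700 km
M4–M6: 152.626 km
M4–M7: 80.677 km
M5–M6: 109.935 km
M5–M7: 196.369 km
M6–M7: 217.457 km
Closest pair: M3–M7 at 26.308 km.

M3 and M7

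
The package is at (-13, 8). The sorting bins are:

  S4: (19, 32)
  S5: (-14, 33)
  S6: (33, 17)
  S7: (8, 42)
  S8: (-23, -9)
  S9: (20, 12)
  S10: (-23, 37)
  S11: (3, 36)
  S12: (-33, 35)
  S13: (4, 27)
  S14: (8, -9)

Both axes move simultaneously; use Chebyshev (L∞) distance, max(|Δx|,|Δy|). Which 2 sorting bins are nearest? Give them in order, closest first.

S8, S13

Distances from (-13, 8):
S4: max(|32|, |24|) = 32
S5: max(|-1|, |25|) = 25
S6: max(|46|, |9|) = 46
S7: max(|21|, |34|) = 34
S8: max(|-10|, |-17|) = 17
S9: max(|33|, |4|) = 33
S10: max(|-10|, |29|) = 29
S11: max(|16|, |28|) = 28
S12: max(|-20|, |27|) = 27
S13: max(|17|, |19|) = 19
S14: max(|21|, |-17|) = 21
Sorted: S8 (17) < S13 (19) < S14 (21) < S5 (25) < …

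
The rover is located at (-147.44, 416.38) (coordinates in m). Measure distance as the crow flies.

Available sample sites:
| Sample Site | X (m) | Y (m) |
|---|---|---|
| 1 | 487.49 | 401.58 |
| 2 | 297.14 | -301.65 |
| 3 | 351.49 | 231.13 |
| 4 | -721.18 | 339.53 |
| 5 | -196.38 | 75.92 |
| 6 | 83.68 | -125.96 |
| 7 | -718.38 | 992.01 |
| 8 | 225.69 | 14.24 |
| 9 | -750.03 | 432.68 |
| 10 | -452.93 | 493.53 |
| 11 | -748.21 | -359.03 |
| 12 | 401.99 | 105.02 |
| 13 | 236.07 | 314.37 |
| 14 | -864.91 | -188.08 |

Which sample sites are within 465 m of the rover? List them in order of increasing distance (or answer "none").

Distances from (-147.44, 416.38):
1: √((634.93)² + (-14.80)²) = √(403136.1049 + 219.0400) = 635.10 m
2: √((444.58)² + (-718.03)²) = √(197651.3764 + 515567.0809) = 844.52 m
3: √((498.93)² + (-185.25)²) = √(248931.1449 + 34317.5625) = 532.21 m
4: √((-573.74)² + (-76.85)²) = √(329177.5876 + 5905.9225) = 578.86 m
5: √((-48.94)² + (-340.46)²) = √(2395.1236 + 115913.0116) = 343.96 m
6: √((231.12)² + (-542.34)²) = √(53416.4544 + 294132.6756) = 589.53 m
7: √((-570.94)² + (575.63)²) = √(325972.4836 + 331349.8969) = 810.75 m
8: √((373.13)² + (-402.14)²) = √(139225.9969 + 161716.5796) = 548.58 m
9: √((-602.59)² + (16.30)²) = √(363114.7081 + 265.6900) = 602.81 m
10: √((-305.49)² + (77.15)²) = √(93324.1401 + 5952.1225) = 315.08 m
11: √((-600.77)² + (-775.41)²) = √(360924.5929 + 601260.6681) = 980.91 m
12: √((549.43)² + (-311.36)²) = √(301873.3249 + 96945.0496) = 631.52 m
13: √((383.51)² + (-102.01)²) = √(147079.9201 + 10406.0401) = 396.85 m
14: √((-717.47)² + (-604.46)²) = √(514763.2009 + 365371.8916) = 938.16 m
Threshold 465 m: 10 (315.08 m), 5 (343.96 m), 13 (396.85 m) are within range.

10, 5, 13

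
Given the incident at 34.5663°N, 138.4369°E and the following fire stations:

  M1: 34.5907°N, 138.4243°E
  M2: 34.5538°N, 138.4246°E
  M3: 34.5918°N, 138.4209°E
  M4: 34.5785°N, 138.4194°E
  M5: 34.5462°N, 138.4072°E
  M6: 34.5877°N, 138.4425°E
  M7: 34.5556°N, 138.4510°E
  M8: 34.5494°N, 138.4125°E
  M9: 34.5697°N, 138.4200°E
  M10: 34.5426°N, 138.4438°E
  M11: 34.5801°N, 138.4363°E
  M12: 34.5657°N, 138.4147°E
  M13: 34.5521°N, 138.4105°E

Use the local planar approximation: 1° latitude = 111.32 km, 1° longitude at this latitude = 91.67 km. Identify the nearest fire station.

Distances from 34.5663°N, 138.4369°E:
M1: √((0.0244·111.32)² + (-0.0126·91.67)²) = √(7.377786 + 1.334122) = 2.9516 km
M2: √((-0.0125·111.32)² + (-0.0123·91.67)²) = √(1.936272 + 1.271349) = 1.7910 km
M3: √((0.0255·111.32)² + (-0.0160·91.67)²) = √(8.057991 + 2.151268) = 3.1952 km
M4: √((0.0122·111.32)² + (-0.0175·91.67)²) = √(1.844446 + 2.573538) = 2.1019 km
M5: √((-0.0201·111.32)² + (-0.0297·91.67)²) = √(5.006549 + 7.412545) = 3.5241 km
M6: √((0.0214·111.32)² + (0.0056·91.67)²) = √(5.675106 + 0.263530) = 2.4369 km
M7: √((-0.0107·111.32)² + (0.0141·91.67)²) = √(1.418776 + 1.670678) = 1.7577 km
M8: √((-0.0169·111.32)² + (-0.0244·91.67)²) = √(3.539320 + 5.003042) = 2.9227 km
M9: √((0.0034·111.32)² + (-0.0169·91.67)²) = √(0.143253 + 2.400092) = 1.5948 km
M10: √((-0.0237·111.32)² + (0.0069·91.67)²) = √(6.960542 + 0.400085) = 2.7130 km
M11: √((0.0138·111.32)² + (-0.0006·91.67)²) = √(2.359960 + 0.003025) = 1.5372 km
M12: √((-0.0006·111.32)² + (-0.0222·91.67)²) = √(0.004461 + 4.141526) = 2.0362 km
M13: √((-0.0142·111.32)² + (-0.0264·91.67)²) = √(2.498752 + 5.856826) = 2.8906 km
Minimum: M11 at 1.5372 km.

M11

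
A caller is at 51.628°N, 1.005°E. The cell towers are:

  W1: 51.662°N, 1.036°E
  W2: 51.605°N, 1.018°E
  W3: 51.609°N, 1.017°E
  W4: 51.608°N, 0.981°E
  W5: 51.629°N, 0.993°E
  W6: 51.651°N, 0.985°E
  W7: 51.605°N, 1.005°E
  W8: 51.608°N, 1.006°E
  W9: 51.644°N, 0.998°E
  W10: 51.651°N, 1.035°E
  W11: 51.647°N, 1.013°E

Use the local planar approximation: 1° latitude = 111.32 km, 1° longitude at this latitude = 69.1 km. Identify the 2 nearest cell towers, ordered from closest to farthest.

Distances from 51.628°N, 1.005°E:
W1: 4.349 km
W2: 2.713 km
W3: 2.272 km
W4: 2.776 km
W5: 0.837 km
W6: 2.910 km
W7: 2.560 km
W8: 2.227 km
W9: 1.846 km
W10: 3.294 km
W11: 2.186 km
Sorted: W5 (0.837 km) < W9 (1.846 km) < W11 (2.186 km) < W8 (2.227 km) < …

W5, W9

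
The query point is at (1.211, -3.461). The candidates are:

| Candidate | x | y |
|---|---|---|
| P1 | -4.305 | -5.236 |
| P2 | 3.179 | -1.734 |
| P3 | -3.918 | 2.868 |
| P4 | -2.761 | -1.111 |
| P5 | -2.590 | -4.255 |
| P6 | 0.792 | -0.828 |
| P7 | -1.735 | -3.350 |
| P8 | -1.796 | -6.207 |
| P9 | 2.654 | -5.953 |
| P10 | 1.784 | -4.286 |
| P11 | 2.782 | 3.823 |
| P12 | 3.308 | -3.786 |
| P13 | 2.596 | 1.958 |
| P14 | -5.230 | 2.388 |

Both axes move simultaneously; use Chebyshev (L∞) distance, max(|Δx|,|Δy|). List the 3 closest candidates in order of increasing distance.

Distances from (1.211, -3.461):
P1: max(|-5.516|, |-1.775|) = 5.516
P2: max(|1.968|, |1.727|) = 1.968
P3: max(|-5.129|, |6.329|) = 6.329
P4: max(|-3.972|, |2.350|) = 3.972
P5: max(|-3.801|, |-0.794|) = 3.801
P6: max(|-0.419|, |2.633|) = 2.633
P7: max(|-2.946|, |0.111|) = 2.946
P8: max(|-3.007|, |-2.746|) = 3.007
P9: max(|1.443|, |-2.492|) = 2.492
P10: max(|0.573|, |-0.825|) = 0.825
P11: max(|1.571|, |7.284|) = 7.284
P12: max(|2.097|, |-0.325|) = 2.097
P13: max(|1.385|, |5.419|) = 5.419
P14: max(|-6.441|, |5.849|) = 6.441
Sorted: P10 (0.825) < P2 (1.968) < P12 (2.097) < P9 (2.492) < P6 (2.633) < …

P10, P2, P12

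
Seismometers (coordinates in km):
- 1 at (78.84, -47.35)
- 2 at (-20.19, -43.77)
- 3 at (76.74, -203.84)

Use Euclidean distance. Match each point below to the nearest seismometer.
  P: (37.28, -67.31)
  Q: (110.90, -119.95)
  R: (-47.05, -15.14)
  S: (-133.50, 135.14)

P at (37.28, -67.31):
  1: 46.10 km
  2: 62.10 km
  3: 142.12 km
  → nearest: 1 (46.10 km)
Q at (110.90, -119.95):
  1: 79.36 km
  2: 151.62 km
  3: 90.58 km
  → nearest: 1 (79.36 km)
R at (-47.05, -15.14):
  1: 129.95 km
  2: 39.26 km
  3: 225.68 km
  → nearest: 2 (39.26 km)
S at (-133.50, 135.14):
  1: 279.98 km
  2: 211.77 km
  3: 398.88 km
  → nearest: 2 (211.77 km)

P→1; Q→1; R→2; S→2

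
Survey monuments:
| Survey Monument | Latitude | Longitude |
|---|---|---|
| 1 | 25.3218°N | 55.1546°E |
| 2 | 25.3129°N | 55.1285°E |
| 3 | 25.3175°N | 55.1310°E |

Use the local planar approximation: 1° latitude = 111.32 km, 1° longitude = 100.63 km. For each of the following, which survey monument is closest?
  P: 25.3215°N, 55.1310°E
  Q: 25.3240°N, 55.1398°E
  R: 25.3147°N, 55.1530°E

P→3; Q→3; R→1

P at 25.3215°N, 55.1310°E:
  1: 2.3751 km
  2: 0.9899 km
  3: 0.4453 km
  → nearest: 3 (0.4453 km)
Q at 25.3240°N, 55.1398°E:
  1: 1.5093 km
  2: 1.6792 km
  3: 1.1436 km
  → nearest: 3 (1.1436 km)
R at 25.3147°N, 55.1530°E:
  1: 0.8066 km
  2: 2.4736 km
  3: 2.2357 km
  → nearest: 1 (0.8066 km)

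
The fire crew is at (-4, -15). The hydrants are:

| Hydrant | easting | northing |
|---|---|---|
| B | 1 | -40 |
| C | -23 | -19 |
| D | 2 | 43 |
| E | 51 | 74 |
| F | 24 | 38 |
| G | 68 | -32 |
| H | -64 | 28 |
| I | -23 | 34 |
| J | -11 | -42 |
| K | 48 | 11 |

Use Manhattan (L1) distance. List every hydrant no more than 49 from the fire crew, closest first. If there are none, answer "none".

C, B, J

Distances from (-4, -15):
B: |5| + |-25| = 5 + 25 = 30
C: |-19| + |-4| = 19 + 4 = 23
D: |6| + |58| = 6 + 58 = 64
E: |55| + |89| = 55 + 89 = 144
F: |28| + |53| = 28 + 53 = 81
G: |72| + |-17| = 72 + 17 = 89
H: |-60| + |43| = 60 + 43 = 103
I: |-19| + |49| = 19 + 49 = 68
J: |-7| + |-27| = 7 + 27 = 34
K: |52| + |26| = 52 + 26 = 78
Threshold 49: C (23), B (30), J (34) are within range.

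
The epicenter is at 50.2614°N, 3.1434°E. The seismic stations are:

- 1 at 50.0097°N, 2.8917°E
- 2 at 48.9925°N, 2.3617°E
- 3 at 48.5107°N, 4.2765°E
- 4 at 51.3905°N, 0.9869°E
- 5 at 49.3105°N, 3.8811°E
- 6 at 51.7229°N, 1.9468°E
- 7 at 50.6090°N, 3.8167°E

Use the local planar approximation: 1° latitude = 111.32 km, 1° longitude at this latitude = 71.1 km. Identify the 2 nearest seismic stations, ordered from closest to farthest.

1, 7

Distances from 50.2614°N, 3.1434°E:
1: 33.2467 km
2: 151.7949 km
3: 210.8833 km
4: 198.2613 km
5: 118.1362 km
6: 183.5966 km
7: 61.5547 km
Sorted: 1 (33.2467 km) < 7 (61.5547 km) < 5 (118.1362 km) < 2 (151.7949 km) < …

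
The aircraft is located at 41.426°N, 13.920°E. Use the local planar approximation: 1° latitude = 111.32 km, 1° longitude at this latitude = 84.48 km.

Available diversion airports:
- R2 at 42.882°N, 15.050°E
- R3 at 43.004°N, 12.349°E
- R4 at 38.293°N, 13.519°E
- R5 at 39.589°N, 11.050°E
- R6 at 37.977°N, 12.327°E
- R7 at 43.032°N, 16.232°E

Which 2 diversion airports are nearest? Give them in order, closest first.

Distances from 41.426°N, 13.920°E:
R2: √((1.456·111.32)² + (1.130·84.48)²) = √(26270.54879 + 9113.06981) = 188.105 km
R3: √((1.578·111.32)² + (-1.571·84.48)²) = √(30857.47552 + 17614.08876) = 220.163 km
R4: √((-3.133·111.32)² + (-0.401·84.48)²) = √(121637.41584 + 1147.61590) = 350.407 km
R5: √((-1.837·111.32)² + (-2.870·84.48)²) = √(41818.13959 + 58785.68780) = 317.181 km
R6: √((-3.449·111.32)² + (-1.593·84.48)²) = √(147411.98153 + 18110.87203) = 406.845 km
R7: √((1.606·111.32)² + (2.312·84.48)²) = √(31962.25980 + 38149.02737) = 264.785 km
Sorted: R2 (188.105 km) < R3 (220.163 km) < R7 (264.785 km) < R5 (317.181 km) < …

R2, R3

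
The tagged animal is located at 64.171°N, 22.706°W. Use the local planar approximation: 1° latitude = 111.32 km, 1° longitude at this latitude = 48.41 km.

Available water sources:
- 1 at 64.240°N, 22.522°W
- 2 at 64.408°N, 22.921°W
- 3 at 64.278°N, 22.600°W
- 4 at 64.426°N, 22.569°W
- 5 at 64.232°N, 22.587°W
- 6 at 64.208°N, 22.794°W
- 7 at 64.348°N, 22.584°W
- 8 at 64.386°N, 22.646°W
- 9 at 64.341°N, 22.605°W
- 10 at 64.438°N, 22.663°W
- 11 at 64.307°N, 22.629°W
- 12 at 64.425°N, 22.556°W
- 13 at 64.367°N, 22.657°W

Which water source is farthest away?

Distances from 64.171°N, 22.706°W:
1: √((0.069·111.32)² + (0.184·48.41)²) = √(58.99899 + 79.34249) = 11.762 km
2: √((0.237·111.32)² + (-0.215·48.41)²) = √(696.05425 + 108.32959) = 28.362 km
3: √((0.107·111.32)² + (0.106·48.41)²) = √(141.87764 + 26.33188) = 12.970 km
4: √((0.255·111.32)² + (0.137·48.41)²) = √(805.79906 + 43.98568) = 29.151 km
5: √((0.061·111.32)² + (0.119·48.41)²) = √(46.11116 + 33.18670) = 8.905 km
6: √((0.037·111.32)² + (-0.088·48.41)²) = √(16.96484 + 18.14828) = 5.926 km
7: √((0.177·111.32)² + (0.122·48.41)²) = √(388.23343 + 34.88107) = 20.570 km
8: √((0.215·111.32)² + (0.060·48.41)²) = √(572.82678 + 8.43670) = 24.109 km
9: √((0.170·111.32)² + (0.101·48.41)²) = √(358.13292 + 23.90633) = 19.546 km
10: √((0.267·111.32)² + (0.043·48.41)²) = √(883.42344 + 4.33318) = 29.795 km
11: √((0.136·111.32)² + (0.077·48.41)²) = √(229.20507 + 13.89478) = 15.592 km
12: √((0.254·111.32)² + (0.150·48.41)²) = √(799.49146 + 52.72938) = 29.193 km
13: √((0.196·111.32)² + (0.049·48.41)²) = √(476.05654 + 5.62681) = 21.947 km
Maximum: 10 at 29.795 km.

10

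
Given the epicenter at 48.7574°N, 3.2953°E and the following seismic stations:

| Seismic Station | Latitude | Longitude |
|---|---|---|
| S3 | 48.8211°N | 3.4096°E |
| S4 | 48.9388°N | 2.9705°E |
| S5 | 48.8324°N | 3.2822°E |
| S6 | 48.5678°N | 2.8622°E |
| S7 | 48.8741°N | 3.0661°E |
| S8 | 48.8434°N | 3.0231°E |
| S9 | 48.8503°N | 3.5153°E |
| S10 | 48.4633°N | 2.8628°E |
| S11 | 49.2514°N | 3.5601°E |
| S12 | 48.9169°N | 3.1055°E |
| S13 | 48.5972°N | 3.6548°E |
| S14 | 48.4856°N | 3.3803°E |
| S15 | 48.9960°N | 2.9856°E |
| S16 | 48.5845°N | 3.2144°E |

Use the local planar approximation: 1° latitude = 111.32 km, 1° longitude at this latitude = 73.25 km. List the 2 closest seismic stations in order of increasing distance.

S5, S3

Distances from 48.7574°N, 3.2953°E:
S3: 10.9719 km
S4: 31.2060 km
S5: 8.4040 km
S6: 38.1041 km
S7: 21.2282 km
S8: 22.1179 km
S9: 19.1479 km
S10: 45.5579 km
S11: 58.3126 km
S12: 22.5510 km
S13: 31.8038 km
S14: 30.8908 km
S15: 34.9302 km
S16: 20.1388 km
Sorted: S5 (8.4040 km) < S3 (10.9719 km) < S9 (19.1479 km) < S16 (20.1388 km) < …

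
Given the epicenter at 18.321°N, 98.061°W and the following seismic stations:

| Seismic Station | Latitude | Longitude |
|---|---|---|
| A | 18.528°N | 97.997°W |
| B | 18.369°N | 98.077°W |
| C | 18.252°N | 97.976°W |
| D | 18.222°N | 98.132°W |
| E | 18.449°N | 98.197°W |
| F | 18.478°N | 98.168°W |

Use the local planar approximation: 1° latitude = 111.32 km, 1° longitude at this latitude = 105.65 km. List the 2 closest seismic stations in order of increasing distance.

Distances from 18.321°N, 98.061°W:
A: √((0.207·111.32)² + (0.064·105.65)²) = √(530.99091 + 45.71923) = 24.015 km
B: √((0.048·111.32)² + (-0.016·105.65)²) = √(28.55150 + 2.85745) = 5.604 km
C: √((-0.069·111.32)² + (0.085·105.65)²) = √(58.99899 + 80.64489) = 11.817 km
D: √((-0.099·111.32)² + (-0.071·105.65)²) = √(121.45539 + 56.26725) = 13.331 km
E: √((0.128·111.32)² + (-0.136·105.65)²) = √(203.03286 + 206.45092) = 20.236 km
F: √((0.157·111.32)² + (-0.107·105.65)²) = √(305.45392 + 127.79285) = 20.815 km
Sorted: B (5.604 km) < C (11.817 km) < D (13.331 km) < E (20.236 km) < …

B, C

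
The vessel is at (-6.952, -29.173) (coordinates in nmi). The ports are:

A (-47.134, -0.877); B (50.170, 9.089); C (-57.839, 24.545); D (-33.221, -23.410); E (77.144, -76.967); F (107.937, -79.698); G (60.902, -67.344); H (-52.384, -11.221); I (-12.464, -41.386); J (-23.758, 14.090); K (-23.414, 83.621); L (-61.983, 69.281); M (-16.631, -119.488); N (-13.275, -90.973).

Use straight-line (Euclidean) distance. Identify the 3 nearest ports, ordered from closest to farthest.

I, D, J

Distances from (-6.952, -29.173):
A: 49.145 nmi
B: 68.752 nmi
C: 73.994 nmi
D: 26.894 nmi
E: 96.729 nmi
F: 125.508 nmi
G: 77.854 nmi
H: 48.850 nmi
I: 13.399 nmi
J: 46.413 nmi
K: 113.989 nmi
L: 112.790 nmi
M: 90.832 nmi
N: 62.123 nmi
Sorted: I (13.399 nmi) < D (26.894 nmi) < J (46.413 nmi) < H (48.850 nmi) < A (49.145 nmi) < …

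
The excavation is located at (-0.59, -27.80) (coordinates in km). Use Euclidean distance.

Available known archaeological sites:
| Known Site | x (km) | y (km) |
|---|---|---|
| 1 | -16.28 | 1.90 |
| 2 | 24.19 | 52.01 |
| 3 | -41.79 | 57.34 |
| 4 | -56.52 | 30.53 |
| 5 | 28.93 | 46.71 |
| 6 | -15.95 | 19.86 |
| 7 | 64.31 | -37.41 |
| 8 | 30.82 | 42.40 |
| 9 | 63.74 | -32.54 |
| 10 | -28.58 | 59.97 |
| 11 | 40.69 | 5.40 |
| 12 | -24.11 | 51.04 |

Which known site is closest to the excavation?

Distances from (-0.59, -27.80):
1: √((-15.69)² + (29.70)²) = √(246.1761 + 882.0900) = 33.59 km
2: √((24.78)² + (79.81)²) = √(614.0484 + 6369.6361) = 83.57 km
3: √((-41.20)² + (85.14)²) = √(1697.4400 + 7248.8196) = 94.58 km
4: √((-55.93)² + (58.33)²) = √(3128.1649 + 3402.3889) = 80.81 km
5: √((29.52)² + (74.51)²) = √(871.4304 + 5551.7401) = 80.14 km
6: √((-15.36)² + (47.66)²) = √(235.9296 + 2271.4756) = 50.07 km
7: √((64.90)² + (-9.61)²) = √(4212.0100 + 92.3521) = 65.61 km
8: √((31.41)² + (70.20)²) = √(986.5881 + 4928.0400) = 76.91 km
9: √((64.33)² + (-4.74)²) = √(4138.3489 + 22.4676) = 64.50 km
10: √((-27.99)² + (87.77)²) = √(783.4401 + 7703.5729) = 92.12 km
11: √((41.28)² + (33.20)²) = √(1704.0384 + 1102.2400) = 52.97 km
12: √((-23.52)² + (78.84)²) = √(553.1904 + 6215.7456) = 82.27 km
Minimum: 1 at 33.59 km.

1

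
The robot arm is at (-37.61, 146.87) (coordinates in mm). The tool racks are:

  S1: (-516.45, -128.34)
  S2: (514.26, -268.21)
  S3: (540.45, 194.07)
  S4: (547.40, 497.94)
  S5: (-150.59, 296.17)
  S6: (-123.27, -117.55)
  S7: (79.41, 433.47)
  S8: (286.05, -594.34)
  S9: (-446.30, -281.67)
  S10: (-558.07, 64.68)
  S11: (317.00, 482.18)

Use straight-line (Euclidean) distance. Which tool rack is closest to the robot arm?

Distances from (-37.61, 146.87):
S1: √((-478.84)² + (-275.21)²) = √(229287.7456 + 75740.5441) = 552.29 mm
S2: √((551.87)² + (-415.08)²) = √(304560.4969 + 172291.4064) = 690.54 mm
S3: √((578.06)² + (47.20)²) = √(334153.3636 + 2227.8400) = 579.98 mm
S4: √((585.01)² + (351.07)²) = √(342236.7001 + 123250.1449) = 682.27 mm
S5: √((-112.98)² + (149.30)²) = √(12764.4804 + 22290.4900) = 187.23 mm
S6: √((-85.66)² + (-264.42)²) = √(7337.6356 + 69917.9364) = 277.95 mm
S7: √((117.02)² + (286.60)²) = √(13693.6804 + 82139.5600) = 309.57 mm
S8: √((323.66)² + (-741.21)²) = √(104755.7956 + 549392.2641) = 808.79 mm
S9: √((-408.69)² + (-428.54)²) = √(167027.5161 + 183646.5316) = 592.18 mm
S10: √((-520.46)² + (-82.19)²) = √(270878.6116 + 6755.1961) = 526.91 mm
S11: √((354.61)² + (335.31)²) = √(125748.2521 + 112432.7961) = 488.04 mm
Minimum: S5 at 187.23 mm.

S5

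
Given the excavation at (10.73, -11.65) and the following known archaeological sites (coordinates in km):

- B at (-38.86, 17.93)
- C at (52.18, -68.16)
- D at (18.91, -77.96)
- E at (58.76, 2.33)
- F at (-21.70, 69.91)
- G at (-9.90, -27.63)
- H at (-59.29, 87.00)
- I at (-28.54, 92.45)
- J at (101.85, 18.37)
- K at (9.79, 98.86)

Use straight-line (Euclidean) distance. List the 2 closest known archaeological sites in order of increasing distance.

Distances from (10.73, -11.65):
B: √((-49.59)² + (29.58)²) = √(2459.1681 + 874.9764) = 57.74 km
C: √((41.45)² + (-56.51)²) = √(1718.1025 + 3193.3801) = 70.08 km
D: √((8.18)² + (-66.31)²) = √(66.9124 + 4397.0161) = 66.81 km
E: √((48.03)² + (13.98)²) = √(2306.8809 + 195.4404) = 50.02 km
F: √((-32.43)² + (81.56)²) = √(1051.7049 + 6652.0336) = 87.77 km
G: √((-20.63)² + (-15.98)²) = √(425.5969 + 255.3604) = 26.10 km
H: √((-70.02)² + (98.65)²) = √(4902.8004 + 9731.8225) = 120.97 km
I: √((-39.27)² + (104.10)²) = √(1542.1329 + 10836.8100) = 111.26 km
J: √((91.12)² + (30.02)²) = √(8302.8544 + 901.2004) = 95.94 km
K: √((-0.94)² + (110.51)²) = √(0.8836 + 12212.4601) = 110.51 km
Sorted: G (26.10 km) < E (50.02 km) < B (57.74 km) < D (66.81 km) < …

G, E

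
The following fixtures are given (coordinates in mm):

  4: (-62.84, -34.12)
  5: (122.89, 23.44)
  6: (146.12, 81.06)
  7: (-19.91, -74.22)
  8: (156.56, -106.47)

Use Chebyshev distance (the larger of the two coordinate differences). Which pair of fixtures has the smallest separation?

4 and 7

Pairwise distances:
4–5: 185.73 mm
4–6: 208.96 mm
4–7: 42.93 mm
4–8: 219.40 mm
5–6: 57.62 mm
5–7: 142.80 mm
5–8: 129.91 mm
6–7: 166.03 mm
6–8: 187.53 mm
7–8: 176.47 mm
Closest pair: 4–7 at 42.93 mm.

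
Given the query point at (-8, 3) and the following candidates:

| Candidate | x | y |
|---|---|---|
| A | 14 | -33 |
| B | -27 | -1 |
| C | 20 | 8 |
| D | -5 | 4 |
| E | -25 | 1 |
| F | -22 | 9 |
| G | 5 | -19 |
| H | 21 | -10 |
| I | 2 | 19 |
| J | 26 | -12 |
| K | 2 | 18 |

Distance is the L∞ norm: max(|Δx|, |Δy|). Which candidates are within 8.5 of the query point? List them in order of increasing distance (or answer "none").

D

Distances from (-8, 3):
A: max(|22|, |-36|) = 36
B: max(|-19|, |-4|) = 19
C: max(|28|, |5|) = 28
D: max(|3|, |1|) = 3
E: max(|-17|, |-2|) = 17
F: max(|-14|, |6|) = 14
G: max(|13|, |-22|) = 22
H: max(|29|, |-13|) = 29
I: max(|10|, |16|) = 16
J: max(|34|, |-15|) = 34
K: max(|10|, |15|) = 15
Threshold 8.5: D (3) is within range.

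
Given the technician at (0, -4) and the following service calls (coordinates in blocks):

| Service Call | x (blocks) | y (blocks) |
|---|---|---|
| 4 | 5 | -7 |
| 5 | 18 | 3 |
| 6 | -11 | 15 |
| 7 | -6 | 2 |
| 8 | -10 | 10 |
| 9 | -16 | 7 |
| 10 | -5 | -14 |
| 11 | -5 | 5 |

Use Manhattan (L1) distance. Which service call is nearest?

4

Distances from (0, -4):
4: 8 blocks
5: 25 blocks
6: 30 blocks
7: 12 blocks
8: 24 blocks
9: 27 blocks
10: 15 blocks
11: 14 blocks
Minimum: 4 at 8 blocks.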